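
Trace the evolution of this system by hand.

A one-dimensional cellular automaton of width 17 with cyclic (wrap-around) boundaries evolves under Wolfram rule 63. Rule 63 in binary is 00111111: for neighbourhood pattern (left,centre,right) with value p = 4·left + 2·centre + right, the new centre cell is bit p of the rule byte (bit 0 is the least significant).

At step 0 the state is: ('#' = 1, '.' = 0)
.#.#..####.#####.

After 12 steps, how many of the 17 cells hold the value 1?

t=0: .#.#..####.#####.
t=1: #######...##....#
t=2: .......####.#####
t=3: ########...##....
t=4: #.......####.####
t=5: .########...##...
t=6: ##.......####.###
t=7: ..########...##..
t=8: ###.......####.##
t=9: ...########...##.
t=10: ####.......####.#
t=11: ....########...##
t=12: #####.......####.

9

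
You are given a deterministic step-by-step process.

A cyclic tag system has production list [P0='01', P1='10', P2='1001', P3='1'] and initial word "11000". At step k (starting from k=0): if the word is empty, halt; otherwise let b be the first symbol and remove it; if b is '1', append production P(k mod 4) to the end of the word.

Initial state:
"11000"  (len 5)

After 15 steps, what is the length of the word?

[0] "11000"  (len 5)
[1] "100001"  (len 6)
[2] "0000110"  (len 7)
[3] "000110"  (len 6)
[4] "00110"  (len 5)
[5] "0110"  (len 4)
[6] "110"  (len 3)
[7] "101001"  (len 6)
[8] "010011"  (len 6)
[9] "10011"  (len 5)
[10] "001110"  (len 6)
[11] "01110"  (len 5)
[12] "1110"  (len 4)
[13] "11001"  (len 5)
[14] "100110"  (len 6)
[15] "001101001"  (len 9)

9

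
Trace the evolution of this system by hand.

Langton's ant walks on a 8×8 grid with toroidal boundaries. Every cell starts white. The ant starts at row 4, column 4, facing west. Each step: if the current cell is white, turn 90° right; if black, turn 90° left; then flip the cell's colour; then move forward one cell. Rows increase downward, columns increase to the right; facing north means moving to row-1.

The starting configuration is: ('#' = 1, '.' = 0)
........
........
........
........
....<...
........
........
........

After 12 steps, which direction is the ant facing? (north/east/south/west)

west

t=0: ........
........
........
........
....<...
........
........
........
t=1: ........
........
........
....^...
....#...
........
........
........
t=2: ........
........
........
....#>..
....#...
........
........
........
t=3: ........
........
........
....##..
....#v..
........
........
........
t=4: ........
........
........
....##..
....<#..
........
........
........
t=5: ........
........
........
....##..
.....#..
....v...
........
........
t=6: ........
........
........
....##..
.....#..
...<#...
........
........
t=7: ........
........
........
....##..
...^.#..
...##...
........
........
t=8: ........
........
........
....##..
...#>#..
...##...
........
........
t=9: ........
........
........
....##..
...###..
...#v...
........
........
t=10: ........
........
........
....##..
...###..
...#.>..
........
........
t=11: ........
........
........
....##..
...###..
...#.#..
.....v..
........
t=12: ........
........
........
....##..
...###..
...#.#..
....<#..
........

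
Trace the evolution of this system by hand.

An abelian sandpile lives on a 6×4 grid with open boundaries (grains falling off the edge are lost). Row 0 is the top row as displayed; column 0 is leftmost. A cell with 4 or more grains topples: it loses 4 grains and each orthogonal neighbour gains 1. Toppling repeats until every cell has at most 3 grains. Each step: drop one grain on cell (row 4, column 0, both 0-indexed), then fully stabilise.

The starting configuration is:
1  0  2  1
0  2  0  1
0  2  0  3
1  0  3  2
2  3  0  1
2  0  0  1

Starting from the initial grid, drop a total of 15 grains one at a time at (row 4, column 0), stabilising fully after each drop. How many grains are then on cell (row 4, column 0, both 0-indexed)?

1

[0] 1  0  2  1
0  2  0  1
0  2  0  3
1  0  3  2
2  3  0  1
2  0  0  1
[1] 1  0  2  1
0  2  0  1
0  2  0  3
1  0  3  2
3  3  0  1
2  0  0  1
[2] 1  0  2  1
0  2  0  1
0  2  0  3
2  1  3  2
1  0  1  1
3  1  0  1
[3] 1  0  2  1
0  2  0  1
0  2  0  3
2  1  3  2
2  0  1  1
3  1  0  1
[4] 1  0  2  1
0  2  0  1
0  2  0  3
2  1  3  2
3  0  1  1
3  1  0  1
[5] 1  0  2  1
0  2  0  1
0  2  0  3
3  1  3  2
1  1  1  1
0  2  0  1
[6] 1  0  2  1
0  2  0  1
0  2  0  3
3  1  3  2
2  1  1  1
0  2  0  1
[7] 1  0  2  1
0  2  0  1
0  2  0  3
3  1  3  2
3  1  1  1
0  2  0  1
[8] 1  0  2  1
0  2  0  1
1  2  0  3
0  2  3  2
1  2  1  1
1  2  0  1
[9] 1  0  2  1
0  2  0  1
1  2  0  3
0  2  3  2
2  2  1  1
1  2  0  1
[10] 1  0  2  1
0  2  0  1
1  2  0  3
0  2  3  2
3  2  1  1
1  2  0  1
[11] 1  0  2  1
0  2  0  1
1  2  0  3
1  2  3  2
0  3  1  1
2  2  0  1
[12] 1  0  2  1
0  2  0  1
1  2  0  3
1  2  3  2
1  3  1  1
2  2  0  1
[13] 1  0  2  1
0  2  0  1
1  2  0  3
1  2  3  2
2  3  1  1
2  2  0  1
[14] 1  0  2  1
0  2  0  1
1  2  0  3
1  2  3  2
3  3  1  1
2  2  0  1
[15] 1  0  2  1
0  2  0  1
1  2  0  3
2  3  3  2
1  0  2  1
3  3  0  1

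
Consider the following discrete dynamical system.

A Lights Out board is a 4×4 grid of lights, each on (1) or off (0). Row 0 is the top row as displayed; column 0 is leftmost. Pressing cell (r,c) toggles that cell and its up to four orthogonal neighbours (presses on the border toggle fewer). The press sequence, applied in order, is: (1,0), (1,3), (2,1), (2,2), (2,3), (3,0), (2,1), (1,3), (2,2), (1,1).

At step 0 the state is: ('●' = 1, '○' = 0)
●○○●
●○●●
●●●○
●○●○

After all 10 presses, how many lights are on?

8

[0] ●○○●
●○●●
●●●○
●○●○
[1] ○○○●
○●●●
○●●○
●○●○
[2] ○○○○
○●○○
○●●●
●○●○
[3] ○○○○
○○○○
●○○●
●●●○
[4] ○○○○
○○●○
●●●○
●●○○
[5] ○○○○
○○●●
●●○●
●●○●
[6] ○○○○
○○●●
○●○●
○○○●
[7] ○○○○
○●●●
●○●●
○●○●
[8] ○○○●
○●○○
●○●○
○●○●
[9] ○○○●
○●●○
●●○●
○●●●
[10] ○●○●
●○○○
●○○●
○●●●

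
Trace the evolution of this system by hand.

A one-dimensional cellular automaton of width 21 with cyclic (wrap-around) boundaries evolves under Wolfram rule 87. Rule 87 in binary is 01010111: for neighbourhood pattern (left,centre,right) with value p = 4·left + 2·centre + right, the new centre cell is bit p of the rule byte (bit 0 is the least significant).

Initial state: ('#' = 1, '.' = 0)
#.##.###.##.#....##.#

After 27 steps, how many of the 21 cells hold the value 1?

7

0) #.##.###.##.#....##.#
1) #..#...#..#.#####.#..
2) ###########.....#.###
3) ..........#######....
4) ##########......#####
5) .........#######.....
6) #########......######
7) ........#######......
8) ########......#######
9) .......#######.......
10) #######......########
11) ......#######........
12) ######......#########
13) .....#######.........
14) #####......##########
15) ....#######..........
16) ####......###########
17) ...#######...........
18) ###......############
19) ..#######............
20) ##......#############
21) .#######.............
22) #......##############
23) #######..............
24) ......###############
25) ######..............#
26) .....###############.
27) #####..............##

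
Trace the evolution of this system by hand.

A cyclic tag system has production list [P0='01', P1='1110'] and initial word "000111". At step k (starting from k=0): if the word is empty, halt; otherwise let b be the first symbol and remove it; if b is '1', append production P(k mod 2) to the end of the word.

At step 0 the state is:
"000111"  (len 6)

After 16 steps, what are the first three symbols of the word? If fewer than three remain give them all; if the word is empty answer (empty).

011

[0] "000111"  (len 6)
[1] "00111"  (len 5)
[2] "0111"  (len 4)
[3] "111"  (len 3)
[4] "111110"  (len 6)
[5] "1111001"  (len 7)
[6] "1110011110"  (len 10)
[7] "11001111001"  (len 11)
[8] "10011110011110"  (len 14)
[9] "001111001111001"  (len 15)
[10] "01111001111001"  (len 14)
[11] "1111001111001"  (len 13)
[12] "1110011110011110"  (len 16)
[13] "11001111001111001"  (len 17)
[14] "10011110011110011110"  (len 20)
[15] "001111001111001111001"  (len 21)
[16] "01111001111001111001"  (len 20)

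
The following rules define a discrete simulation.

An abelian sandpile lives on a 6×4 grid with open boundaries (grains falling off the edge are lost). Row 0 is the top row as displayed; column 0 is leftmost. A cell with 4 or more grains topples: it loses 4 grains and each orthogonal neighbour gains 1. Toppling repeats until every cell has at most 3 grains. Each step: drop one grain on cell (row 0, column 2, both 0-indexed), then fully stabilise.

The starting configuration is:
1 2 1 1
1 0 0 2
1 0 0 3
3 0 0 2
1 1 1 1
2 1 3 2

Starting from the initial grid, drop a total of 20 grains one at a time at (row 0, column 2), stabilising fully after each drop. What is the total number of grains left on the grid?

t=0: 1 2 1 1
1 0 0 2
1 0 0 3
3 0 0 2
1 1 1 1
2 1 3 2
t=1: 1 2 2 1
1 0 0 2
1 0 0 3
3 0 0 2
1 1 1 1
2 1 3 2
t=2: 1 2 3 1
1 0 0 2
1 0 0 3
3 0 0 2
1 1 1 1
2 1 3 2
t=3: 1 3 0 2
1 0 1 2
1 0 0 3
3 0 0 2
1 1 1 1
2 1 3 2
t=4: 1 3 1 2
1 0 1 2
1 0 0 3
3 0 0 2
1 1 1 1
2 1 3 2
t=5: 1 3 2 2
1 0 1 2
1 0 0 3
3 0 0 2
1 1 1 1
2 1 3 2
t=6: 1 3 3 2
1 0 1 2
1 0 0 3
3 0 0 2
1 1 1 1
2 1 3 2
t=7: 2 0 1 3
1 1 2 2
1 0 0 3
3 0 0 2
1 1 1 1
2 1 3 2
t=8: 2 0 2 3
1 1 2 2
1 0 0 3
3 0 0 2
1 1 1 1
2 1 3 2
t=9: 2 0 3 3
1 1 2 2
1 0 0 3
3 0 0 2
1 1 1 1
2 1 3 2
t=10: 2 1 1 0
1 1 3 3
1 0 0 3
3 0 0 2
1 1 1 1
2 1 3 2
t=11: 2 1 2 0
1 1 3 3
1 0 0 3
3 0 0 2
1 1 1 1
2 1 3 2
t=12: 2 1 3 0
1 1 3 3
1 0 0 3
3 0 0 2
1 1 1 1
2 1 3 2
t=13: 2 2 1 2
1 2 1 1
1 0 2 0
3 0 0 3
1 1 1 1
2 1 3 2
t=14: 2 2 2 2
1 2 1 1
1 0 2 0
3 0 0 3
1 1 1 1
2 1 3 2
t=15: 2 2 3 2
1 2 1 1
1 0 2 0
3 0 0 3
1 1 1 1
2 1 3 2
t=16: 2 3 0 3
1 2 2 1
1 0 2 0
3 0 0 3
1 1 1 1
2 1 3 2
t=17: 2 3 1 3
1 2 2 1
1 0 2 0
3 0 0 3
1 1 1 1
2 1 3 2
t=18: 2 3 2 3
1 2 2 1
1 0 2 0
3 0 0 3
1 1 1 1
2 1 3 2
t=19: 2 3 3 3
1 2 2 1
1 0 2 0
3 0 0 3
1 1 1 1
2 1 3 2
t=20: 3 0 2 0
1 3 3 2
1 0 2 0
3 0 0 3
1 1 1 1
2 1 3 2

35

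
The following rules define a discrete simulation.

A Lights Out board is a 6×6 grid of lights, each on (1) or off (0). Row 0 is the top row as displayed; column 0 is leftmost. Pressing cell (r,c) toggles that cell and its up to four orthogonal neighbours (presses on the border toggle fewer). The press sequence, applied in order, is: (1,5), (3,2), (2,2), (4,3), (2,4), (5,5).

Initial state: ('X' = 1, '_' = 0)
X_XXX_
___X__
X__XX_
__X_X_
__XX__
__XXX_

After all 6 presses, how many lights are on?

18

k=0  X_XXX_
___X__
X__XX_
__X_X_
__XX__
__XXX_
k=1  X_XXXX
___XXX
X__XXX
__X_X_
__XX__
__XXX_
k=2  X_XXXX
___XXX
X_XXXX
_X_XX_
___X__
__XXX_
k=3  X_XXXX
__XXXX
XX__XX
_XXXX_
___X__
__XXX_
k=4  X_XXXX
__XXXX
XX__XX
_XX_X_
__X_X_
__X_X_
k=5  X_XXXX
__XX_X
XX_X__
_XX___
__X_X_
__X_X_
k=6  X_XXXX
__XX_X
XX_X__
_XX___
__X_XX
__X__X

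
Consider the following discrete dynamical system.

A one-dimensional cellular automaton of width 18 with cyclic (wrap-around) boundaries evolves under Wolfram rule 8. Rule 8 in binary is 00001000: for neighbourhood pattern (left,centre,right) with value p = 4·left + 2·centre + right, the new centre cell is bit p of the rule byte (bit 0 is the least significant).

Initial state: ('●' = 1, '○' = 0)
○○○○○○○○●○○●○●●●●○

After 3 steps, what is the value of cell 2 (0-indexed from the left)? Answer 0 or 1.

0

k=0  ○○○○○○○○●○○●○●●●●○
k=1  ○○○○○○○○○○○○○●○○○○
k=2  ○○○○○○○○○○○○○○○○○○
k=3  ○○○○○○○○○○○○○○○○○○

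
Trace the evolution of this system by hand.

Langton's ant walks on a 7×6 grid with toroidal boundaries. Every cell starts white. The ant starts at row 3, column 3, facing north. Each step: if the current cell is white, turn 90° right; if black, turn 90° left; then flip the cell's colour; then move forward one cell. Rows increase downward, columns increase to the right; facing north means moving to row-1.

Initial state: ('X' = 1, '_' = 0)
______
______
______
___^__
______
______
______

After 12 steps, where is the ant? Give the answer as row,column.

3,1

t=0: ______
______
______
___^__
______
______
______
t=1: ______
______
______
___X>_
______
______
______
t=2: ______
______
______
___XX_
____v_
______
______
t=3: ______
______
______
___XX_
___<X_
______
______
t=4: ______
______
______
___^X_
___XX_
______
______
t=5: ______
______
______
__<_X_
___XX_
______
______
t=6: ______
______
__^___
__X_X_
___XX_
______
______
t=7: ______
______
__X>__
__X_X_
___XX_
______
______
t=8: ______
______
__XX__
__XvX_
___XX_
______
______
t=9: ______
______
__XX__
__<XX_
___XX_
______
______
t=10: ______
______
__XX__
___XX_
__vXX_
______
______
t=11: ______
______
__XX__
___XX_
_<XXX_
______
______
t=12: ______
______
__XX__
_^_XX_
_XXXX_
______
______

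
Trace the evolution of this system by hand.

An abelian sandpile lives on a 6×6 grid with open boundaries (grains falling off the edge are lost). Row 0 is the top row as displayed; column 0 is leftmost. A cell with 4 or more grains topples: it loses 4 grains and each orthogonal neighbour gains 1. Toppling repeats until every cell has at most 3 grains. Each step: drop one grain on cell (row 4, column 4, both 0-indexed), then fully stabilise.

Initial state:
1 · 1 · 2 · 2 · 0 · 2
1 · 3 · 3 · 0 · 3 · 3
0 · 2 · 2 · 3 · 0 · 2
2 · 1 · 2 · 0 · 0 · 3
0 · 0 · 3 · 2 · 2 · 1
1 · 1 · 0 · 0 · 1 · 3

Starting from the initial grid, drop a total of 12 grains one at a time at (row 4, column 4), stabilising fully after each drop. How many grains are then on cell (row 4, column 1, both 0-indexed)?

1

step 0: 1 · 1 · 2 · 2 · 0 · 2
1 · 3 · 3 · 0 · 3 · 3
0 · 2 · 2 · 3 · 0 · 2
2 · 1 · 2 · 0 · 0 · 3
0 · 0 · 3 · 2 · 2 · 1
1 · 1 · 0 · 0 · 1 · 3
step 1: 1 · 1 · 2 · 2 · 0 · 2
1 · 3 · 3 · 0 · 3 · 3
0 · 2 · 2 · 3 · 0 · 2
2 · 1 · 2 · 0 · 0 · 3
0 · 0 · 3 · 2 · 3 · 1
1 · 1 · 0 · 0 · 1 · 3
step 2: 1 · 1 · 2 · 2 · 0 · 2
1 · 3 · 3 · 0 · 3 · 3
0 · 2 · 2 · 3 · 0 · 2
2 · 1 · 2 · 0 · 1 · 3
0 · 0 · 3 · 3 · 0 · 2
1 · 1 · 0 · 0 · 2 · 3
step 3: 1 · 1 · 2 · 2 · 0 · 2
1 · 3 · 3 · 0 · 3 · 3
0 · 2 · 2 · 3 · 0 · 2
2 · 1 · 2 · 0 · 1 · 3
0 · 0 · 3 · 3 · 1 · 2
1 · 1 · 0 · 0 · 2 · 3
step 4: 1 · 1 · 2 · 2 · 0 · 2
1 · 3 · 3 · 0 · 3 · 3
0 · 2 · 2 · 3 · 0 · 2
2 · 1 · 2 · 0 · 1 · 3
0 · 0 · 3 · 3 · 2 · 2
1 · 1 · 0 · 0 · 2 · 3
step 5: 1 · 1 · 2 · 2 · 0 · 2
1 · 3 · 3 · 0 · 3 · 3
0 · 2 · 2 · 3 · 0 · 2
2 · 1 · 2 · 0 · 1 · 3
0 · 0 · 3 · 3 · 3 · 2
1 · 1 · 0 · 0 · 2 · 3
step 6: 1 · 1 · 2 · 2 · 0 · 2
1 · 3 · 3 · 0 · 3 · 3
0 · 2 · 2 · 3 · 0 · 2
2 · 1 · 3 · 1 · 2 · 3
0 · 1 · 0 · 1 · 1 · 3
1 · 1 · 1 · 1 · 3 · 3
step 7: 1 · 1 · 2 · 2 · 0 · 2
1 · 3 · 3 · 0 · 3 · 3
0 · 2 · 2 · 3 · 0 · 2
2 · 1 · 3 · 1 · 2 · 3
0 · 1 · 0 · 1 · 2 · 3
1 · 1 · 1 · 1 · 3 · 3
step 8: 1 · 1 · 2 · 2 · 0 · 2
1 · 3 · 3 · 0 · 3 · 3
0 · 2 · 2 · 3 · 0 · 2
2 · 1 · 3 · 1 · 2 · 3
0 · 1 · 0 · 1 · 3 · 3
1 · 1 · 1 · 1 · 3 · 3
step 9: 1 · 1 · 2 · 2 · 0 · 2
1 · 3 · 3 · 0 · 3 · 3
0 · 2 · 2 · 3 · 1 · 3
2 · 1 · 3 · 2 · 0 · 1
0 · 1 · 0 · 2 · 3 · 2
1 · 1 · 1 · 2 · 1 · 1
step 10: 1 · 1 · 2 · 2 · 0 · 2
1 · 3 · 3 · 0 · 3 · 3
0 · 2 · 2 · 3 · 1 · 3
2 · 1 · 3 · 2 · 1 · 1
0 · 1 · 0 · 3 · 0 · 3
1 · 1 · 1 · 2 · 2 · 1
step 11: 1 · 1 · 2 · 2 · 0 · 2
1 · 3 · 3 · 0 · 3 · 3
0 · 2 · 2 · 3 · 1 · 3
2 · 1 · 3 · 2 · 1 · 1
0 · 1 · 0 · 3 · 1 · 3
1 · 1 · 1 · 2 · 2 · 1
step 12: 1 · 1 · 2 · 2 · 0 · 2
1 · 3 · 3 · 0 · 3 · 3
0 · 2 · 2 · 3 · 1 · 3
2 · 1 · 3 · 2 · 1 · 1
0 · 1 · 0 · 3 · 2 · 3
1 · 1 · 1 · 2 · 2 · 1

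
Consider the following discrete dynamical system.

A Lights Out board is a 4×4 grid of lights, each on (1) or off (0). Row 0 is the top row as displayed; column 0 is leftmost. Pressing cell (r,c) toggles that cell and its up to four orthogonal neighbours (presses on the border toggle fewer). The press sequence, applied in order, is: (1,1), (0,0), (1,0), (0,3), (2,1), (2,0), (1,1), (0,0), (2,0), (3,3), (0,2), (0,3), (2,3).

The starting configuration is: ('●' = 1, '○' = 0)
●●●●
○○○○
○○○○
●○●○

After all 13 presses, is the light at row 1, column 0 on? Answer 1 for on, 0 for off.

step 0: ●●●●
○○○○
○○○○
●○●○
step 1: ●○●●
●●●○
○●○○
●○●○
step 2: ○●●●
○●●○
○●○○
●○●○
step 3: ●●●●
●○●○
●●○○
●○●○
step 4: ●●○○
●○●●
●●○○
●○●○
step 5: ●●○○
●●●●
○○●○
●●●○
step 6: ●●○○
○●●●
●●●○
○●●○
step 7: ●○○○
●○○●
●○●○
○●●○
step 8: ○●○○
○○○●
●○●○
○●●○
step 9: ○●○○
●○○●
○●●○
●●●○
step 10: ○●○○
●○○●
○●●●
●●○●
step 11: ○○●●
●○●●
○●●●
●●○●
step 12: ○○○○
●○●○
○●●●
●●○●
step 13: ○○○○
●○●●
○●○○
●●○○

1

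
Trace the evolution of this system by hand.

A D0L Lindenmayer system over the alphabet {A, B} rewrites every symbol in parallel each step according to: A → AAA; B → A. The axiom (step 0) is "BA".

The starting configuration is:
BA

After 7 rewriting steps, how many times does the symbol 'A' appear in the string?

2916

t=0: BA
t=1: AAAA
t=2: AAAAAAAAAAAA
t=3: AAAAAAAAAAAAAAAAAAAAAAAAAAAAAAAAAAAA
t=4: AAAAAAAAAAAAAAAAAAAAAAAAAAAAAAAAAAAAAAAAAAAAAAAAAAAAAAAAAAAAAAAAAAAAAAAAAAAAAAAAAAAAAAAAAAAAAAAAAAAAAAAAAAAA
t=5: AAAAAAAAAAAAAAAAAAAAAAAAAAAAAAAAAAAAAAAAAAAAAAAAAAAAAAAAAA…AAAAAAAAAAAAAAAAAAAAAAAAAAAAAAAAAAAAAAAAAAAAAAAAAAAAAAAAAA  (len 324)
t=6: AAAAAAAAAAAAAAAAAAAAAAAAAAAAAAAAAAAAAAAAAAAAAAAAAAAAAAAAAA…AAAAAAAAAAAAAAAAAAAAAAAAAAAAAAAAAAAAAAAAAAAAAAAAAAAAAAAAAA  (len 972)
t=7: AAAAAAAAAAAAAAAAAAAAAAAAAAAAAAAAAAAAAAAAAAAAAAAAAAAAAAAAAA…AAAAAAAAAAAAAAAAAAAAAAAAAAAAAAAAAAAAAAAAAAAAAAAAAAAAAAAAAA  (len 2916)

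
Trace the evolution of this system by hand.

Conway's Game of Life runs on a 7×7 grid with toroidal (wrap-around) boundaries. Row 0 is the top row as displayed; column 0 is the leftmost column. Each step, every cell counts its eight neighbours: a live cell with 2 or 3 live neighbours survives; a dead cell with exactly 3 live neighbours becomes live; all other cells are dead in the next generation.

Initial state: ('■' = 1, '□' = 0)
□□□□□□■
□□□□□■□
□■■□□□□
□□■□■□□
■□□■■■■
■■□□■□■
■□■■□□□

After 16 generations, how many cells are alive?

17

gen 0: □□□□□□■
□□□□□■□
□■■□□□□
□□■□■□□
■□□■■■■
■■□□■□■
■□■■□□□
gen 1: □□□□□□■
□□□□□□□
□■■■□□□
■□■□■□■
□□■□□□□
□□□□□□□
□□■■□■□
gen 2: □□□□□□□
□□■□□□□
■■■■□□□
■□□□□□□
□■□■□□□
□□■■□□□
□□□□□□□
gen 3: □□□□□□□
□□■■□□□
■□■■□□□
■□□■□□□
□■□■□□□
□□■■□□□
□□□□□□□
gen 4: □□□□□□□
□■■■□□□
□□□□■□□
■□□■■□□
□■□■■□□
□□■■□□□
□□□□□□□
gen 5: □□■□□□□
□□■■□□□
□■□□■□□
□□■□□■□
□■□□□□□
□□■■■□□
□□□□□□□
gen 6: □□■■□□□
□■■■□□□
□■□□■□□
□■■□□□□
□■□□■□□
□□■■□□□
□□■□□□□
gen 7: □□□□□□□
□■□□■□□
■□□□□□□
■■■■□□□
□■□□□□□
□■■■□□□
□■□□□□□
gen 8: □□□□□□□
□□□□□□□
■□□■□□□
■□■□□□□
□□□□□□□
■■□□□□□
□■□□□□□
gen 9: □□□□□□□
□□□□□□□
□■□□□□□
□■□□□□□
■□□□□□□
■■□□□□□
■■□□□□□
gen 10: □□□□□□□
□□□□□□□
□□□□□□□
■■□□□□□
■□□□□□□
□□□□□□■
■■□□□□□
gen 11: □□□□□□□
□□□□□□□
□□□□□□□
■■□□□□□
■■□□□□■
□■□□□□■
■□□□□□□
gen 12: □□□□□□□
□□□□□□□
□□□□□□□
□■□□□□■
□□■□□□■
□■□□□□■
■□□□□□□
gen 13: □□□□□□□
□□□□□□□
□□□□□□□
■□□□□□□
□■■□□■■
□■□□□□■
■□□□□□□
gen 14: □□□□□□□
□□□□□□□
□□□□□□□
■■□□□□■
□■■□□■■
□■■□□■■
■□□□□□□
gen 15: □□□□□□□
□□□□□□□
■□□□□□□
□■■□□■■
□□□□□□□
□□■□□■□
■■□□□□■
gen 16: ■□□□□□□
□□□□□□□
■■□□□□■
■■□□□□■
□■■□□■■
■■□□□□■
■■□□□□■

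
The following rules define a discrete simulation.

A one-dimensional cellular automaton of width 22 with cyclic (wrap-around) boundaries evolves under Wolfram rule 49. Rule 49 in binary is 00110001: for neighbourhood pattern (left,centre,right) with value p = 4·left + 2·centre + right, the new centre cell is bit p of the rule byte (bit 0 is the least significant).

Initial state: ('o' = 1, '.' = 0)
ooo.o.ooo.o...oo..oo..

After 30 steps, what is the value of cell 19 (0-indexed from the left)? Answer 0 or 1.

0

step 0: ooo.o.ooo.o...oo..oo..
step 1: ...o.o...o.oo...o...o.
step 2: oo..o.oo..o..oo..oo..o
step 3: ..o..o..o..o...o...o..
step 4: o..o..o..o..oo..oo..oo
step 5: .o..o..o..o...o...o...
step 6: ..o..o..o..oo..oo..ooo
step 7: o..o..o..o...o...o....
step 8: .o..o..o..oo..oo..ooo.
step 9: ..o..o..o...o...o....o
step 10: o..o..o..oo..oo..ooo..
step 11: .o..o..o...o...o....o.
step 12: ..o..o..oo..oo..ooo..o
step 13: o..o..o...o...o....o..
step 14: .o..o..oo..oo..ooo..o.
step 15: ..o..o...o...o....o..o
step 16: o..o..oo..oo..ooo..o..
step 17: .o..o...o...o....o..o.
step 18: ..o..oo..oo..ooo..o..o
step 19: o..o...o...o....o..o..
step 20: .o..oo..oo..ooo..o..o.
step 21: ..o...o...o....o..o..o
step 22: o..oo..oo..ooo..o..o..
step 23: .o...o...o....o..o..o.
step 24: ..oo..oo..ooo..o..o..o
step 25: o...o...o....o..o..o..
step 26: .oo..oo..ooo..o..o..o.
step 27: ...o...o....o..o..o..o
step 28: oo..oo..ooo..o..o..o..
step 29: ..o...o....o..o..o..o.
step 30: o..oo..ooo..o..o..o..o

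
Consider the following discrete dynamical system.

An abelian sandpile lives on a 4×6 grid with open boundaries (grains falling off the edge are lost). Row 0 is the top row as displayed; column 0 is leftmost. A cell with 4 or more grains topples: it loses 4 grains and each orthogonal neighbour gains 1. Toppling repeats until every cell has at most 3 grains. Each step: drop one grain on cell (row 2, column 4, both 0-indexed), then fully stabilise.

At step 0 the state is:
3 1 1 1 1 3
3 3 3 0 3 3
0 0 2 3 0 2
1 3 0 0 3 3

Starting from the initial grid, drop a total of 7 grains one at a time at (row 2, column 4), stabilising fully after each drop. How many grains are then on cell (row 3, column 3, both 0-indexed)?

2

t=0: 3 1 1 1 1 3
3 3 3 0 3 3
0 0 2 3 0 2
1 3 0 0 3 3
t=1: 3 1 1 1 1 3
3 3 3 0 3 3
0 0 2 3 1 2
1 3 0 0 3 3
t=2: 3 1 1 1 1 3
3 3 3 0 3 3
0 0 2 3 2 2
1 3 0 0 3 3
t=3: 3 1 1 1 1 3
3 3 3 0 3 3
0 0 2 3 3 2
1 3 0 0 3 3
t=4: 3 1 1 1 3 0
3 3 3 2 2 2
0 0 3 1 0 2
1 3 0 2 2 1
t=5: 3 1 1 1 3 0
3 3 3 2 2 2
0 0 3 1 1 2
1 3 0 2 2 1
t=6: 3 1 1 1 3 0
3 3 3 2 2 2
0 0 3 1 2 2
1 3 0 2 2 1
t=7: 3 1 1 1 3 0
3 3 3 2 2 2
0 0 3 1 3 2
1 3 0 2 2 1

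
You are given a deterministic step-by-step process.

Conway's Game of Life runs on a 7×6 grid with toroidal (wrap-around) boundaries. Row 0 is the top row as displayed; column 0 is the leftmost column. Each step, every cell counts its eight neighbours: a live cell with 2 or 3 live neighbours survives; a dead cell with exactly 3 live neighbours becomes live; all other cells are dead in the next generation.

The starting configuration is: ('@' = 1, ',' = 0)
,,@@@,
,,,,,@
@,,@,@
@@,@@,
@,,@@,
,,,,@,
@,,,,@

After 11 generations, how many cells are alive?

step 0: ,,@@@,
,,,,,@
@,,@,@
@@,@@,
@,,@@,
,,,,@,
@,,,,@
step 1: @,,@@,
@,@,,@
,@@@,,
,@,,,,
@@@,,,
@,,@@,
,,,,,@
step 2: @@,@@,
@,,,,@
,,,@,,
,,,@,,
@,@@,@
@,@@@,
@,,,,,
step 3: ,@,,@,
@@@@,@
,,,,@,
,,,@,,
@,,,,@
@,@,@,
@,,,,,
step 4: ,,,@@,
@@@@,@
@@,,@@
,,,,@@
@@,@@@
@,,,,,
@,,@,,
step 5: ,,,,,,
,,,,,,
,,,,,,
,,@,,,
,@,@,,
,,@@,,
,,,@@@
step 6: ,,,,@,
,,,,,,
,,,,,,
,,@,,,
,@,@,,
,,,,,,
,,@@@,
step 7: ,,,,@,
,,,,,,
,,,,,,
,,@,,,
,,@,,,
,,,,@,
,,,@@,
step 8: ,,,@@,
,,,,,,
,,,,,,
,,,,,,
,,,@,,
,,,,@,
,,,@@@
step 9: ,,,@,@
,,,,,,
,,,,,,
,,,,,,
,,,,,,
,,,,,@
,,,,,@
step 10: ,,,,@,
,,,,,,
,,,,,,
,,,,,,
,,,,,,
,,,,,,
@,,,,@
step 11: ,,,,,@
,,,,,,
,,,,,,
,,,,,,
,,,,,,
,,,,,,
,,,,,@

2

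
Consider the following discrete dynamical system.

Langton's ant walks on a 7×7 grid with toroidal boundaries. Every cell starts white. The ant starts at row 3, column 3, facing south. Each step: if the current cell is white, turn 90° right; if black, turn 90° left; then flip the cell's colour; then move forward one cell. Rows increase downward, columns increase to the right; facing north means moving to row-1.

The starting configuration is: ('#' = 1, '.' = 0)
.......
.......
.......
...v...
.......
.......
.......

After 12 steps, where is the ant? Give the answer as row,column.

[0] .......
.......
.......
...v...
.......
.......
.......
[1] .......
.......
.......
..<#...
.......
.......
.......
[2] .......
.......
..^....
..##...
.......
.......
.......
[3] .......
.......
..#>...
..##...
.......
.......
.......
[4] .......
.......
..##...
..#v...
.......
.......
.......
[5] .......
.......
..##...
..#.>..
.......
.......
.......
[6] .......
.......
..##...
..#.#..
....v..
.......
.......
[7] .......
.......
..##...
..#.#..
...<#..
.......
.......
[8] .......
.......
..##...
..#^#..
...##..
.......
.......
[9] .......
.......
..##...
..##>..
...##..
.......
.......
[10] .......
.......
..##^..
..##...
...##..
.......
.......
[11] .......
.......
..###>.
..##...
...##..
.......
.......
[12] .......
.......
..####.
..##.v.
...##..
.......
.......

3,5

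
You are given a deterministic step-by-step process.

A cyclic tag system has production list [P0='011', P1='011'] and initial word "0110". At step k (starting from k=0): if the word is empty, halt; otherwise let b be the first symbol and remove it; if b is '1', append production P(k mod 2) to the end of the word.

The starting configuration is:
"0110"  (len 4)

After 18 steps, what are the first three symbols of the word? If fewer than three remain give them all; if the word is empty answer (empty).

k=0  "0110"  (len 4)
k=1  "110"  (len 3)
k=2  "10011"  (len 5)
k=3  "0011011"  (len 7)
k=4  "011011"  (len 6)
k=5  "11011"  (len 5)
k=6  "1011011"  (len 7)
k=7  "011011011"  (len 9)
k=8  "11011011"  (len 8)
k=9  "1011011011"  (len 10)
k=10  "011011011011"  (len 12)
k=11  "11011011011"  (len 11)
k=12  "1011011011011"  (len 13)
k=13  "011011011011011"  (len 15)
k=14  "11011011011011"  (len 14)
k=15  "1011011011011011"  (len 16)
k=16  "011011011011011011"  (len 18)
k=17  "11011011011011011"  (len 17)
k=18  "1011011011011011011"  (len 19)

101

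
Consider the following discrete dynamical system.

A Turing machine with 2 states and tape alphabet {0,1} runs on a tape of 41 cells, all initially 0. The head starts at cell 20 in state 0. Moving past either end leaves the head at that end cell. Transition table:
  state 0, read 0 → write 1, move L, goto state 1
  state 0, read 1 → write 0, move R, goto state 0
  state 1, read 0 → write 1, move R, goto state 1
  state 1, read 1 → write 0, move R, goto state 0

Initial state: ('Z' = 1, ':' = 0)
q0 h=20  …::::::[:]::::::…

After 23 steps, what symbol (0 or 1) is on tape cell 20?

[0] q0 h=20  …::::::[:]::::::…
[1] q1 h=19  …::::::[:]Z:::::…
[2] q1 h=20  …:::::Z[Z]::::::…
[3] q0 h=21  …::::Z:[:]::::::…
[4] q1 h=20  …:::::Z[:]Z:::::…
[5] q1 h=21  …::::ZZ[Z]::::::…
[6] q0 h=22  …:::ZZ:[:]::::::…
[7] q1 h=21  …::::ZZ[:]Z:::::…
[8] q1 h=22  …:::ZZZ[Z]::::::…
[9] q0 h=23  …::ZZZ:[:]::::::…
[10] q1 h=22  …:::ZZZ[:]Z:::::…
[11] q1 h=23  …::ZZZZ[Z]::::::…
[12] q0 h=24  …:ZZZZ:[:]::::::…
[13] q1 h=23  …::ZZZZ[:]Z:::::…
[14] q1 h=24  …:ZZZZZ[Z]::::::…
[15] q0 h=25  …ZZZZZ:[:]::::::…
[16] q1 h=24  …:ZZZZZ[:]Z:::::…
[17] q1 h=25  …ZZZZZZ[Z]::::::…
[18] q0 h=26  …ZZZZZ:[:]::::::…
[19] q1 h=25  …ZZZZZZ[:]Z:::::…
[20] q1 h=26  …ZZZZZZ[Z]::::::…
[21] q0 h=27  …ZZZZZ:[:]::::::…
[22] q1 h=26  …ZZZZZZ[:]Z:::::…
[23] q1 h=27  …ZZZZZZ[Z]::::::…

1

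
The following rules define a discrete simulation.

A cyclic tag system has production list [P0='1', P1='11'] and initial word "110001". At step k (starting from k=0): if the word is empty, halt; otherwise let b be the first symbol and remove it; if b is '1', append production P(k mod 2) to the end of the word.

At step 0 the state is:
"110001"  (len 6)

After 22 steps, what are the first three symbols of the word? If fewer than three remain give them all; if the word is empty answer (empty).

111

step 0: "110001"  (len 6)
step 1: "100011"  (len 6)
step 2: "0001111"  (len 7)
step 3: "001111"  (len 6)
step 4: "01111"  (len 5)
step 5: "1111"  (len 4)
step 6: "11111"  (len 5)
step 7: "11111"  (len 5)
step 8: "111111"  (len 6)
step 9: "111111"  (len 6)
step 10: "1111111"  (len 7)
step 11: "1111111"  (len 7)
step 12: "11111111"  (len 8)
step 13: "11111111"  (len 8)
step 14: "111111111"  (len 9)
step 15: "111111111"  (len 9)
step 16: "1111111111"  (len 10)
step 17: "1111111111"  (len 10)
step 18: "11111111111"  (len 11)
step 19: "11111111111"  (len 11)
step 20: "111111111111"  (len 12)
step 21: "111111111111"  (len 12)
step 22: "1111111111111"  (len 13)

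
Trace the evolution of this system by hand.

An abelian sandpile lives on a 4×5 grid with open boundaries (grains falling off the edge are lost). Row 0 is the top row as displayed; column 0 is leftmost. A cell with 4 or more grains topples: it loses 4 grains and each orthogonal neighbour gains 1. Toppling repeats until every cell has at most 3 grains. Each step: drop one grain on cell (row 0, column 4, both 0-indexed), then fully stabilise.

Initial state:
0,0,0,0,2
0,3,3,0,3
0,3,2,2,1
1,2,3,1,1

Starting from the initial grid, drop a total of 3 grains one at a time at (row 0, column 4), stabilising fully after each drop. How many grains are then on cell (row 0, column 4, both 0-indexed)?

k=0  0,0,0,0,2
0,3,3,0,3
0,3,2,2,1
1,2,3,1,1
k=1  0,0,0,0,3
0,3,3,0,3
0,3,2,2,1
1,2,3,1,1
k=2  0,0,0,1,1
0,3,3,1,0
0,3,2,2,2
1,2,3,1,1
k=3  0,0,0,1,2
0,3,3,1,0
0,3,2,2,2
1,2,3,1,1

2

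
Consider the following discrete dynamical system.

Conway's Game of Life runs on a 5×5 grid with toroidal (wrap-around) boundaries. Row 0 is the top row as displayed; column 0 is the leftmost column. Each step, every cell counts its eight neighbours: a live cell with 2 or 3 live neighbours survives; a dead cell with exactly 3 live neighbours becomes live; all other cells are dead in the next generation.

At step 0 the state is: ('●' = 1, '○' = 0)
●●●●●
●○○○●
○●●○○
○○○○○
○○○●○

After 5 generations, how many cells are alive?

4

t=0: ●●●●●
●○○○●
○●●○○
○○○○○
○○○●○
t=1: ○●●○○
○○○○○
●●○○○
○○●○○
●●○●○
t=2: ●●●○○
●○●○○
○●○○○
○○●○●
●○○●○
t=3: ●○●●○
●○●○○
●●●●○
●●●●●
●○○●○
t=4: ●○●●○
●○○○○
○○○○○
○○○○○
○○○○○
t=5: ○●○○●
○●○○●
○○○○○
○○○○○
○○○○○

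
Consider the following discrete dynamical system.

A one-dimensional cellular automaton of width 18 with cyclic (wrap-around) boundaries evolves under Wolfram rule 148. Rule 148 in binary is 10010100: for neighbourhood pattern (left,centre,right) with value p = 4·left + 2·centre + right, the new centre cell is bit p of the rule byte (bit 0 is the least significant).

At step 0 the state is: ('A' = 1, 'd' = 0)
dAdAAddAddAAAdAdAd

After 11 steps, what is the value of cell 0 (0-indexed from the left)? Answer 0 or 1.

0

gen 0: dAdAAddAddAAAdAdAd
gen 1: dAdddAdAAddAddAdAA
gen 2: dAAddAdddAdAAdAddd
gen 3: dddAdAAddAddddAAdd
gen 4: dddAdddAdAAdddddAd
gen 5: dddAAddAdddAddddAA
gen 6: AddddAdAAddAAddddd
gen 7: AAdddAdddAdddAdddd
gen 8: ddAddAAddAAddAAddd
gen 9: ddAAdddAdddAdddAdd
gen 10: ddddAddAAddAAddAAd
gen 11: ddddAAdddAdddAdddA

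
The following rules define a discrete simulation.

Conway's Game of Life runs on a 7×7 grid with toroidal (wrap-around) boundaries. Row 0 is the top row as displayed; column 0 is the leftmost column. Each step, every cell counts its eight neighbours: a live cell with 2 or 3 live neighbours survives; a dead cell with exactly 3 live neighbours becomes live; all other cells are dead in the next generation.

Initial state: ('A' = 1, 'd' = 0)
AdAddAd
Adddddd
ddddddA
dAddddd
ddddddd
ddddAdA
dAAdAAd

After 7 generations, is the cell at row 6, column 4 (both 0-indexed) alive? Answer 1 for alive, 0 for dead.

1

[0] AdAddAd
Adddddd
ddddddA
dAddddd
ddddddd
ddddAdA
dAAdAAd
[1] AdAAAAd
AAddddd
Adddddd
ddddddd
ddddddd
dddAAdd
AAAdAdd
[2] ddddAAd
AdAAAdd
AAddddd
ddddddd
ddddddd
dAAAAdd
AdddddA
[3] AAddAAd
AdAAAAA
AAAAddd
ddddddd
ddAAddd
AAAAddd
AAAdddA
[4] ddddddd
ddddddd
AddddAd
ddddddd
dddAddd
ddddddA
ddddAAd
[5] ddddddd
ddddddd
ddddddd
ddddddd
ddddddd
ddddAAd
dddddAd
[6] ddddddd
ddddddd
ddddddd
ddddddd
ddddddd
ddddAAd
ddddAAd
[7] ddddddd
ddddddd
ddddddd
ddddddd
ddddddd
ddddAAd
ddddAAd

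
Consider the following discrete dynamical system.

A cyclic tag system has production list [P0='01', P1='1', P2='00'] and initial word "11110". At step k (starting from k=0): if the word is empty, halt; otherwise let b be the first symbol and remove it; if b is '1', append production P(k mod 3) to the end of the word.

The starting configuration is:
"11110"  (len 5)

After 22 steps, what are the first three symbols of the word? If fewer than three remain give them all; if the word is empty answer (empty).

(empty)

k=0  "11110"  (len 5)
k=1  "111001"  (len 6)
k=2  "110011"  (len 6)
k=3  "1001100"  (len 7)
k=4  "00110001"  (len 8)
k=5  "0110001"  (len 7)
k=6  "110001"  (len 6)
k=7  "1000101"  (len 7)
k=8  "0001011"  (len 7)
k=9  "001011"  (len 6)
k=10  "01011"  (len 5)
k=11  "1011"  (len 4)
k=12  "01100"  (len 5)
k=13  "1100"  (len 4)
k=14  "1001"  (len 4)
k=15  "00100"  (len 5)
k=16  "0100"  (len 4)
k=17  "100"  (len 3)
k=18  "0000"  (len 4)
k=19  "000"  (len 3)
k=20  "00"  (len 2)
k=21  "0"  (len 1)
k=22  (halted — word empty)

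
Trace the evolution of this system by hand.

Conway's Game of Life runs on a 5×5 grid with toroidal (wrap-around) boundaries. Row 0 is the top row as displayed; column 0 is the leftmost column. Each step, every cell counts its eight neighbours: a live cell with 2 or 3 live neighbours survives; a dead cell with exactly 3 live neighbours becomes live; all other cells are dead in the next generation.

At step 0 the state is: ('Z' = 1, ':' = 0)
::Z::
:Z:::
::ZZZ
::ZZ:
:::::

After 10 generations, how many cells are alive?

6

t=0: ::Z::
:Z:::
::ZZZ
::ZZ:
:::::
t=1: :::::
:Z:::
:Z::Z
::Z:Z
::ZZ:
t=2: ::Z::
Z::::
:ZZZ:
ZZZ:Z
::ZZ:
t=3: :ZZZ:
:::Z:
:::Z:
Z:::Z
Z:::Z
t=4: ZZZZ:
:::ZZ
:::Z:
Z::Z:
::Z::
t=5: ZZ:::
ZZ:::
::ZZ:
::ZZZ
Z::::
t=6: ::::Z
Z:::Z
Z::::
:ZZ:Z
Z:ZZ:
t=7: :Z:::
Z:::Z
:::Z:
::Z:Z
Z:Z::
t=8: :Z::Z
Z:::Z
Z::Z:
:ZZ:Z
Z:ZZ:
t=9: :ZZ::
:Z:Z:
::ZZ:
:::::
:::::
t=10: :ZZ::
:Z:Z:
::ZZ:
:::::
:::::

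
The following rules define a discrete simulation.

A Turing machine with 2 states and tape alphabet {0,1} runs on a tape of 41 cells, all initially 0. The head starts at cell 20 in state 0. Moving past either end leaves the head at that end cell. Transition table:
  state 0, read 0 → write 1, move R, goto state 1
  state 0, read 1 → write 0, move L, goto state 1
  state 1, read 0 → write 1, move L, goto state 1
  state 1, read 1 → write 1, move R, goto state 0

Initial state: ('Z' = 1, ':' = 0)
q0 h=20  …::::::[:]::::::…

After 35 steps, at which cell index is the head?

27

step 0: q0 h=20  …::::::[:]::::::…
step 1: q1 h=21  …:::::Z[:]::::::…
step 2: q1 h=20  …::::::[Z]Z:::::…
step 3: q0 h=21  …:::::Z[Z]::::::…
step 4: q1 h=20  …::::::[Z]::::::…
step 5: q0 h=21  …:::::Z[:]::::::…
step 6: q1 h=22  …::::ZZ[:]::::::…
step 7: q1 h=21  …:::::Z[Z]Z:::::…
step 8: q0 h=22  …::::ZZ[Z]::::::…
step 9: q1 h=21  …:::::Z[Z]::::::…
step 10: q0 h=22  …::::ZZ[:]::::::…
step 11: q1 h=23  …:::ZZZ[:]::::::…
step 12: q1 h=22  …::::ZZ[Z]Z:::::…
step 13: q0 h=23  …:::ZZZ[Z]::::::…
step 14: q1 h=22  …::::ZZ[Z]::::::…
step 15: q0 h=23  …:::ZZZ[:]::::::…
step 16: q1 h=24  …::ZZZZ[:]::::::…
step 17: q1 h=23  …:::ZZZ[Z]Z:::::…
step 18: q0 h=24  …::ZZZZ[Z]::::::…
step 19: q1 h=23  …:::ZZZ[Z]::::::…
step 20: q0 h=24  …::ZZZZ[:]::::::…
step 21: q1 h=25  …:ZZZZZ[:]::::::…
step 22: q1 h=24  …::ZZZZ[Z]Z:::::…
step 23: q0 h=25  …:ZZZZZ[Z]::::::…
step 24: q1 h=24  …::ZZZZ[Z]::::::…
step 25: q0 h=25  …:ZZZZZ[:]::::::…
step 26: q1 h=26  …ZZZZZZ[:]::::::…
step 27: q1 h=25  …:ZZZZZ[Z]Z:::::…
step 28: q0 h=26  …ZZZZZZ[Z]::::::…
step 29: q1 h=25  …:ZZZZZ[Z]::::::…
step 30: q0 h=26  …ZZZZZZ[:]::::::…
step 31: q1 h=27  …ZZZZZZ[:]::::::…
step 32: q1 h=26  …ZZZZZZ[Z]Z:::::…
step 33: q0 h=27  …ZZZZZZ[Z]::::::…
step 34: q1 h=26  …ZZZZZZ[Z]::::::…
step 35: q0 h=27  …ZZZZZZ[:]::::::…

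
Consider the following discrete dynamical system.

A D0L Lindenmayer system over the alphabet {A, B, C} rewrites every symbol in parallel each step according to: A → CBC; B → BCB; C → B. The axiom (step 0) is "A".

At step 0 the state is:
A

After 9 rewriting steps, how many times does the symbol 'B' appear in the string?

1801

step 0: A
step 1: CBC
step 2: BBCBB
step 3: BCBBCBBBCBBCB
step 4: BCBBBCBBCBBBCBBCBBCBBBCBBCBBBCB
step 5: BCBBBCBBCBBCBBBCBBCBBBCBBCBBCBBBCBBCBBBCBBCBBBCBBCBBCBBBCBBCBBBCBBCBBCBBBCB
step 6: BCBBBCBBCBBCBBBCBBCBBBCBBCBBBCBBCBBCBBBCBBCBBBCBBCBBCBBBCB…BCBBBCBBCBBCBBBCBBCBBBCBBCBBCBBBCBBCBBBCBBCBBBCBBCBBCBBBCB  (len 181)
step 7: BCBBBCBBCBBCBBBCBBCBBBCBBCBBBCBBCBBCBBBCBBCBBBCBBCBBCBBBCB…BCBBBCBBCBBCBBBCBBCBBBCBBCBBCBBBCBBCBBBCBBCBBBCBBCBBCBBBCB  (len 437)
step 8: BCBBBCBBCBBCBBBCBBCBBBCBBCBBBCBBCBBCBBBCBBCBBBCBBCBBCBBBCB…BCBBBCBBCBBCBBBCBBCBBBCBBCBBCBBBCBBCBBBCBBCBBBCBBCBBCBBBCB  (len 1055)
step 9: BCBBBCBBCBBCBBBCBBCBBBCBBCBBBCBBCBBCBBBCBBCBBBCBBCBBCBBBCB…BCBBBCBBCBBCBBBCBBCBBBCBBCBBCBBBCBBCBBBCBBCBBBCBBCBBCBBBCB  (len 2547)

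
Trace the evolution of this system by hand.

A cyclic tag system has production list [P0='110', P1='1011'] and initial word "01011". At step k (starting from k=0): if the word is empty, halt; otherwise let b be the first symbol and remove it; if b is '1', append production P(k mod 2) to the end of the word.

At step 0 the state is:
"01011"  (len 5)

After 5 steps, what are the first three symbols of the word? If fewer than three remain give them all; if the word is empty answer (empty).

step 0: "01011"  (len 5)
step 1: "1011"  (len 4)
step 2: "0111011"  (len 7)
step 3: "111011"  (len 6)
step 4: "110111011"  (len 9)
step 5: "10111011110"  (len 11)

101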